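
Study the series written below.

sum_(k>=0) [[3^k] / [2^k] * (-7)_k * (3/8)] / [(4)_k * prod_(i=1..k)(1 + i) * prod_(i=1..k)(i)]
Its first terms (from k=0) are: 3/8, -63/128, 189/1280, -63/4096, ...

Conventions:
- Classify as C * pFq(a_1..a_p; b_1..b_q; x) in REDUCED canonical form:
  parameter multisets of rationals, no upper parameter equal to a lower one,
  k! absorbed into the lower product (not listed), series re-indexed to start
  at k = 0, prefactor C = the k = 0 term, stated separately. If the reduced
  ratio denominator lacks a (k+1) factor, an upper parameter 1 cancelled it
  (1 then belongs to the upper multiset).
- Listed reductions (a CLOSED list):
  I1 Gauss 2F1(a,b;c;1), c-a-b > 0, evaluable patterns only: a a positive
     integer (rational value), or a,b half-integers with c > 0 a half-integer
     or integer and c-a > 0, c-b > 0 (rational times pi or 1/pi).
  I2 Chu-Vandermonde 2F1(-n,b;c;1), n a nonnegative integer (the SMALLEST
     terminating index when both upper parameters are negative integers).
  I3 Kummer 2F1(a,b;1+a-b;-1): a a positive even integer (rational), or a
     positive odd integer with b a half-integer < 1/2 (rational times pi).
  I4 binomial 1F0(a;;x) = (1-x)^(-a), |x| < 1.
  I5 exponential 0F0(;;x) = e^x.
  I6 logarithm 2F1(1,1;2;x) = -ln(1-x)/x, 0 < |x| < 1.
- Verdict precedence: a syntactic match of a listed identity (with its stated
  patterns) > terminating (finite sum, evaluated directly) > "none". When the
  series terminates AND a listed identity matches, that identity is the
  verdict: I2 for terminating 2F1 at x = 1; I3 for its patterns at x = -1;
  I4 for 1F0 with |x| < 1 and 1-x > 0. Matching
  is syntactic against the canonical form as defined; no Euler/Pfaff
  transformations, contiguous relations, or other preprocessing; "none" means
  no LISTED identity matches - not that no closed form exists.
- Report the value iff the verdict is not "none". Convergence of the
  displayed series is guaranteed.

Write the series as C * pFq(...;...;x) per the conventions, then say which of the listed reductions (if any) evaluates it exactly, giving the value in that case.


Canonical form: C = 3/8 times 1F2 with upper {-7}, lower {2, 4}, x = 3/2. Verdict: terminating at k = 7: the factor (-7)_k kills every later term; summing the 8 survivors is exact. Its exact value is 1616915973/102760448000.

First insight: with t_0 = 3/8, the lower running product (C = 3/8, x = 3/2) is a rising factorial.
Adjacent-term ratio: r(k) = (3/2) * (k-7) / [(k+2) (k+4) (k+1)] ; factor over Q: parameters, x = (3/2), and C = 3/8.


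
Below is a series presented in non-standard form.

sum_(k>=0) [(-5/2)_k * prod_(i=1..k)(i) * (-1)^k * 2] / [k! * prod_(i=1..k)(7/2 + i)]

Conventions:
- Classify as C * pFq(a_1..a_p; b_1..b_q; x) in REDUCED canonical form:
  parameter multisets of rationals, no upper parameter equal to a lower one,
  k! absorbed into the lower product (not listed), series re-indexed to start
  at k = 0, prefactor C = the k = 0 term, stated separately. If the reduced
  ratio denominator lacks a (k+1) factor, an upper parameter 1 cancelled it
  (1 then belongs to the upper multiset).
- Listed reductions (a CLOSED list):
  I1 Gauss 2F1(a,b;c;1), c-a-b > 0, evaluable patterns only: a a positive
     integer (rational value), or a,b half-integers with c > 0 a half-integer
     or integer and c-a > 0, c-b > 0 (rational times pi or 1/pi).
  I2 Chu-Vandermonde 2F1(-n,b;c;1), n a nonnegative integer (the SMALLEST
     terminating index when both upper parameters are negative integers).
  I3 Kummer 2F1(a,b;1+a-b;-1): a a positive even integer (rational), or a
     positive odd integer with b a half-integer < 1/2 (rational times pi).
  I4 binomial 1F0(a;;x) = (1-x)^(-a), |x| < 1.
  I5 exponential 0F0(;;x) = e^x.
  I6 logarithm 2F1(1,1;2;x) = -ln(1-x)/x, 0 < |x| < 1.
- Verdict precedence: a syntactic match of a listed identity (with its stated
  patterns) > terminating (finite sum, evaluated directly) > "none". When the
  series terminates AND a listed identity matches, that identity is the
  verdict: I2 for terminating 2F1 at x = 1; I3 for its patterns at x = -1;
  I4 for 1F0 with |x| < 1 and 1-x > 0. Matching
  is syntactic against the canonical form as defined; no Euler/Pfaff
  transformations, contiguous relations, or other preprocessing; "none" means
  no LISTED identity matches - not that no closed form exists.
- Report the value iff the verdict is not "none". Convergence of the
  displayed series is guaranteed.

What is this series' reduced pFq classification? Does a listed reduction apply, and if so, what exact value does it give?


At argument -1: a 2F1 with upper {-5/2, 1}, lower {9/2}, scaled by C = 2. Verdict: the Kummer evaluation I3 matches (x = -1; c = 9/2 equals 1+a-b for upper {-5/2, 1}: listed pattern). Sum: (35/32) * pi.

Key observation: from the first term 2: the running product (C = 2) telescopes to a rising factorial.
Ratio: r(k) = (-1) * (k-5/2) (k+1) / [(k+9/2) (k+1)] - poly over poly, x = (-1) from leading terms; C = 2 at k = 0.


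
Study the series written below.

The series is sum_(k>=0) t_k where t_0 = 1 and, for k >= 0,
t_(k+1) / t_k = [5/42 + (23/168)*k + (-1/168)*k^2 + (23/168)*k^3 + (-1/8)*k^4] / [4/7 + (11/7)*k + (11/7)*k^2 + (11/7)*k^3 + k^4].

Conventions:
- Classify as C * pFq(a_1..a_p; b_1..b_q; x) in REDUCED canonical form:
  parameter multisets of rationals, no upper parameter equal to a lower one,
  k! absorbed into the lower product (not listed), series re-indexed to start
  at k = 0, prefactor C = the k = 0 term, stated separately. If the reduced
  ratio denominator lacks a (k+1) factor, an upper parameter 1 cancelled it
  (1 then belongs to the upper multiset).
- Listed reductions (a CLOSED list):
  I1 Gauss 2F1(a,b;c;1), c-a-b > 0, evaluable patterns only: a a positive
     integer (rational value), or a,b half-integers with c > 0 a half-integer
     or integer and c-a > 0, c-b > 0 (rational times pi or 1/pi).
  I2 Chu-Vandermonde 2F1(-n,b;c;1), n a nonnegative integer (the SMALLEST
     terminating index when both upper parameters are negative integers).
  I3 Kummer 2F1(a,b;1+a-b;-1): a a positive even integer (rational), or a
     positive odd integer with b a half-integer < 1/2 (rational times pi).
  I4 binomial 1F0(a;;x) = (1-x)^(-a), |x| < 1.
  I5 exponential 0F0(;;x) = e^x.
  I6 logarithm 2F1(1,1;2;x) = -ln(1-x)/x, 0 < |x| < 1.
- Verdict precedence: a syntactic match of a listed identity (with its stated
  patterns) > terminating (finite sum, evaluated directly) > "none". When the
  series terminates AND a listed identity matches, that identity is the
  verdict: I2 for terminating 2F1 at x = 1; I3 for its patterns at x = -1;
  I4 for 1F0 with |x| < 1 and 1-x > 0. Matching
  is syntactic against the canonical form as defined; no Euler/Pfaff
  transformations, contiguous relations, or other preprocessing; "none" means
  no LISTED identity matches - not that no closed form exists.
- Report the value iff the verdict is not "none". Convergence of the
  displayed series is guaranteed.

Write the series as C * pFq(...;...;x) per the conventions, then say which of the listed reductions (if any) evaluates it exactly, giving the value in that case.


Classification (C = 1): 1F0 with upper {-5/3}, lower {-}, argument x = -1/8. Verdict at x = -1/8: the I4 binomial reduction matches (the 1F0 binomial series: exponent 5/3, x = -1/8). Exact value: (9/8)^(5/3).

The tell: t_0 being 1, the parameter 4/7 appears in both the upper and lower lists and cancels (alongside the other common factor).
Consecutive-term ratio: r(k) = (-1/8) * (k-5/3) / [(k+1)] - poly over poly, x = (-1/8) from leading terms; C = 1 at k = 0.


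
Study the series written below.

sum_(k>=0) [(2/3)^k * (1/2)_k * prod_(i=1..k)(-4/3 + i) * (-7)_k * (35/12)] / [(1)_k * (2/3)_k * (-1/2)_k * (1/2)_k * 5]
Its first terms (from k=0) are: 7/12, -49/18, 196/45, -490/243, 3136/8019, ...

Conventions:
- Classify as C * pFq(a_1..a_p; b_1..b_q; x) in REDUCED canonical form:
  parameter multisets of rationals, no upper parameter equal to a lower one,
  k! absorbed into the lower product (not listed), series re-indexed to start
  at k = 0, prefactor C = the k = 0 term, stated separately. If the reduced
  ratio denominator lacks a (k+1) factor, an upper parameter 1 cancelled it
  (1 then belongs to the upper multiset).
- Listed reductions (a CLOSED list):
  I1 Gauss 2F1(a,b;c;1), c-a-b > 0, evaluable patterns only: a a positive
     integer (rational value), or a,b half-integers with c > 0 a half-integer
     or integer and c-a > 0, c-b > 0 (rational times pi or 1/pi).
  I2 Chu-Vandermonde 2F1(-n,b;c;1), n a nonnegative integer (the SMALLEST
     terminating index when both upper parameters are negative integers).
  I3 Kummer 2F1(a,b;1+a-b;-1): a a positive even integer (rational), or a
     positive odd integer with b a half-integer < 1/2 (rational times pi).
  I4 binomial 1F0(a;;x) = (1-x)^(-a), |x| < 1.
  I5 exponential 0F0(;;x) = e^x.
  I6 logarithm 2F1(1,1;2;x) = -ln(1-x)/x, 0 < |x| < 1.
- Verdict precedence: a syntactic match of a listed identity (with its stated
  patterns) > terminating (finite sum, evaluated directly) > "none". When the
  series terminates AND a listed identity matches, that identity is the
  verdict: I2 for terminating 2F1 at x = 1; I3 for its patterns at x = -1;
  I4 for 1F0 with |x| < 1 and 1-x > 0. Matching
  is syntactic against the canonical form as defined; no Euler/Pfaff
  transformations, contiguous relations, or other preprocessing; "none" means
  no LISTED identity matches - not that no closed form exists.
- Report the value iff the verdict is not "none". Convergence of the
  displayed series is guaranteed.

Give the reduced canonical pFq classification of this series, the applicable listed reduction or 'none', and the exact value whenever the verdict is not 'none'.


x = 2/3 here; the reduced form reads 2F2, upper {-7, -1/3}, lower {-1/2, 2/3}, C = 7/12. Verdict: terminating - no listed pattern fits, but -7 in the upper list cuts the series at k = 7; direct evaluation. Sum: 1847025283/3312648900.

First insight: t_0 = 7/12 here, and the constant factors (prefactor 7/12) combine into one prefactor.
Consecutive-term ratio: r(k) = (2/3) * (k-7) (k-1/3) / [(k-1/2) (k+2/3) (k+1)] - rational in k. x = (2/3); t_0 = 7/12; negate the roots.


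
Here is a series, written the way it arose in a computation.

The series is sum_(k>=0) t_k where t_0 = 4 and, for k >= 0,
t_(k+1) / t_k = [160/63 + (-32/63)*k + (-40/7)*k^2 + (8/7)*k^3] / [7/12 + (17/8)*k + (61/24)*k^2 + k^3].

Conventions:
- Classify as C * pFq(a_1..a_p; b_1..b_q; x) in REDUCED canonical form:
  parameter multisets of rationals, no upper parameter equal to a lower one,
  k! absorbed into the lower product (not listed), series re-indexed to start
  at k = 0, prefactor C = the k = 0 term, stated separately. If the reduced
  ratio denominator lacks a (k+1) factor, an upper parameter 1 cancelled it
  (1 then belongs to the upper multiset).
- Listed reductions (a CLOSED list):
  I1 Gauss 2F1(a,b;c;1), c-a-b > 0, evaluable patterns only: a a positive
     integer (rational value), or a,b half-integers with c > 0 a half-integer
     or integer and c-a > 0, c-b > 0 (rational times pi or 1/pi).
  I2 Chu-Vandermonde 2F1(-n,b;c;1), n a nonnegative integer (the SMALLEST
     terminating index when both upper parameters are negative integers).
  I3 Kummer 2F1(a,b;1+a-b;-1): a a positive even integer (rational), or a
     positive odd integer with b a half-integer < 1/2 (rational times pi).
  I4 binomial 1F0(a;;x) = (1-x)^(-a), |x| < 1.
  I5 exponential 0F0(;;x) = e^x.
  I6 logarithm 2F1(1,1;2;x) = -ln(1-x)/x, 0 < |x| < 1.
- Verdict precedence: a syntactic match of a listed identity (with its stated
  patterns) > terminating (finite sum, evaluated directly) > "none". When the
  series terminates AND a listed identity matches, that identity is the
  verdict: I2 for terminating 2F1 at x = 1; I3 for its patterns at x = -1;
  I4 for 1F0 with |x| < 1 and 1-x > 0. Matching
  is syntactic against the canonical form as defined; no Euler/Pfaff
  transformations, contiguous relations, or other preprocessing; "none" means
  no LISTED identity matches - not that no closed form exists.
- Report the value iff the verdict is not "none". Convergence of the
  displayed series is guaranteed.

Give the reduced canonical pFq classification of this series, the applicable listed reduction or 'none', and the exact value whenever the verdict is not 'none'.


The tell: t_0 = 4 here, and the ratio is unreduced: k + 2/3 divides both sides (C = 4).
Ratio: r(k) = (8/7) * (k-5) (k-2/3) / [(k+7/8) (k+1)] - rational; roots negated = parameters, x = (8/7), C = 4.

This is 4 * 2F1(-5, -2/3; 7/8; 8/7) in reduced canonical form. Verdict: terminating. With -5 upstairs the series is a 6-term polynomial sum; evaluated term by term. Exact value: 5791985127748/340699789521.


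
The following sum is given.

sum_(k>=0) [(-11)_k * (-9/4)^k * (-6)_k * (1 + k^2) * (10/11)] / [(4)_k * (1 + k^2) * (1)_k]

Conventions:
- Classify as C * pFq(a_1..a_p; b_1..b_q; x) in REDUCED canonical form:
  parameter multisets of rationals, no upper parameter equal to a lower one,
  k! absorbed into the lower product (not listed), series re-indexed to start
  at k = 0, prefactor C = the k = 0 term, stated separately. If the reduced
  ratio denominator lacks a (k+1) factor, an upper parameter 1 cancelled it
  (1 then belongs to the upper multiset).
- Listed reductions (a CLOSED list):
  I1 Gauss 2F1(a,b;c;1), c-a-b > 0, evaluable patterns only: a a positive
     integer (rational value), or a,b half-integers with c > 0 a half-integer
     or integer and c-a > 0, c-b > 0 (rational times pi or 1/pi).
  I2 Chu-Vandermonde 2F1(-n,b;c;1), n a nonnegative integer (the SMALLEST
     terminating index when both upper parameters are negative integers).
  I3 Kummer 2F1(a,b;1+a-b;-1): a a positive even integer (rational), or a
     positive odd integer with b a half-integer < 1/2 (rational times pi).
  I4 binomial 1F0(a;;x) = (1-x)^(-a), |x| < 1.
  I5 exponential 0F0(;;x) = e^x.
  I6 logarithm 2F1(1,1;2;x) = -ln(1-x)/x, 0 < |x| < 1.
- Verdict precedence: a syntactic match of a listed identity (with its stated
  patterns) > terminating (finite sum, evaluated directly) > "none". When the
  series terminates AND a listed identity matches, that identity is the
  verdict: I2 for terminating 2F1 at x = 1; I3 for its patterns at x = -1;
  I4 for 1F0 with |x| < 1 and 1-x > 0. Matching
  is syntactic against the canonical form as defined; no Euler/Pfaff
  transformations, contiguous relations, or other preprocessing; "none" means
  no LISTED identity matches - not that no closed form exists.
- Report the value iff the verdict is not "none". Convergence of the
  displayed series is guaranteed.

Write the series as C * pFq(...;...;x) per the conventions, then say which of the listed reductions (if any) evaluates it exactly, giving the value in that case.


Prefactor 10/11, argument -9/4: 2F1 with upper {-11, -6} over lower {4}. Verdict: terminating. With -6 upstairs the series is a 7-term polynomial sum; evaluated term by term. Its exact value is -4036115/315392.

Structural cue: with t_0 = 10/11, the factor k^2 + 1 cancels (top and bottom), leaving prefactor 10/11.
Consecutive-term ratio: r(k) = (-9/4) * (k-11) (k-6) / [(k+4) (k+1)] - poly over poly, x = (-9/4) from leading terms; C = 10/11 at k = 0.


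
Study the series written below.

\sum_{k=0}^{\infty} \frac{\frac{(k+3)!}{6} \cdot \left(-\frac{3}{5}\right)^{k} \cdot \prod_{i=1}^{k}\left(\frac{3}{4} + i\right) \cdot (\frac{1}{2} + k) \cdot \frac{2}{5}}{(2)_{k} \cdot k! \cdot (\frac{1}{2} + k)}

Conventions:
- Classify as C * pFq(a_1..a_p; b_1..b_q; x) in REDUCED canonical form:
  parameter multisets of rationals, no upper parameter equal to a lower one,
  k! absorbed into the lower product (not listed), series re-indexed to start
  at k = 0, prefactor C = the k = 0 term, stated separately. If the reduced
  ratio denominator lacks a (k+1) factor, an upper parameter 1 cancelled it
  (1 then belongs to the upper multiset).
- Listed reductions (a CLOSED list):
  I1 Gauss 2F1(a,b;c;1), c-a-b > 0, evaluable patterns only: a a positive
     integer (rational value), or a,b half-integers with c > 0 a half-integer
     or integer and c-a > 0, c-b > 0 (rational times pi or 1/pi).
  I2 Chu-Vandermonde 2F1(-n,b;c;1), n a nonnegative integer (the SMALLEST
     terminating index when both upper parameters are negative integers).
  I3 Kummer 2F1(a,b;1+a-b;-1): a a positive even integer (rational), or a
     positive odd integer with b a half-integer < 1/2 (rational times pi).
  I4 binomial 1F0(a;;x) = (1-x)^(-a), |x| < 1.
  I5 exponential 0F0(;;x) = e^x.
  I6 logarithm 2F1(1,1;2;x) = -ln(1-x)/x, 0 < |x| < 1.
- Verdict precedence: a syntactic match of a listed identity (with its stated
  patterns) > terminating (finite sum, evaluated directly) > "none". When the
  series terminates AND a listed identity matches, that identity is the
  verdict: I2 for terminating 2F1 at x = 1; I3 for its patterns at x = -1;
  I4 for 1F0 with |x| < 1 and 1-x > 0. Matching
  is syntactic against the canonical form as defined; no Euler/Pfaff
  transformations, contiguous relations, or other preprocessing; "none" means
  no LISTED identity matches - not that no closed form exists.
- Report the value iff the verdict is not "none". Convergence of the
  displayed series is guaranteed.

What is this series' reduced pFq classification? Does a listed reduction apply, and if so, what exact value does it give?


At argument -\frac{3}{5}: a 2F1 with upper {\frac{7}{4}, 4}, lower {2}, scaled by C = \frac{2}{5}. Verdict: none here - no I1-I6 shape fits x = -\frac{3}{5} with lower {2}.

First insight: x = -\frac{3}{5} and the factorial ratio (C = 2/5, x = -3/5) (k+a-1)!/(a-1)! is a rising factorial (a)_k.
Step ratio: r(k) = -\frac{3}{5} * (k+\frac{7}{4}) (k+4) / [(k+2) (k+1)] - rational in k, leading ratio -\frac{3}{5}; with t_0 = \frac{2}{5}, classification follows.


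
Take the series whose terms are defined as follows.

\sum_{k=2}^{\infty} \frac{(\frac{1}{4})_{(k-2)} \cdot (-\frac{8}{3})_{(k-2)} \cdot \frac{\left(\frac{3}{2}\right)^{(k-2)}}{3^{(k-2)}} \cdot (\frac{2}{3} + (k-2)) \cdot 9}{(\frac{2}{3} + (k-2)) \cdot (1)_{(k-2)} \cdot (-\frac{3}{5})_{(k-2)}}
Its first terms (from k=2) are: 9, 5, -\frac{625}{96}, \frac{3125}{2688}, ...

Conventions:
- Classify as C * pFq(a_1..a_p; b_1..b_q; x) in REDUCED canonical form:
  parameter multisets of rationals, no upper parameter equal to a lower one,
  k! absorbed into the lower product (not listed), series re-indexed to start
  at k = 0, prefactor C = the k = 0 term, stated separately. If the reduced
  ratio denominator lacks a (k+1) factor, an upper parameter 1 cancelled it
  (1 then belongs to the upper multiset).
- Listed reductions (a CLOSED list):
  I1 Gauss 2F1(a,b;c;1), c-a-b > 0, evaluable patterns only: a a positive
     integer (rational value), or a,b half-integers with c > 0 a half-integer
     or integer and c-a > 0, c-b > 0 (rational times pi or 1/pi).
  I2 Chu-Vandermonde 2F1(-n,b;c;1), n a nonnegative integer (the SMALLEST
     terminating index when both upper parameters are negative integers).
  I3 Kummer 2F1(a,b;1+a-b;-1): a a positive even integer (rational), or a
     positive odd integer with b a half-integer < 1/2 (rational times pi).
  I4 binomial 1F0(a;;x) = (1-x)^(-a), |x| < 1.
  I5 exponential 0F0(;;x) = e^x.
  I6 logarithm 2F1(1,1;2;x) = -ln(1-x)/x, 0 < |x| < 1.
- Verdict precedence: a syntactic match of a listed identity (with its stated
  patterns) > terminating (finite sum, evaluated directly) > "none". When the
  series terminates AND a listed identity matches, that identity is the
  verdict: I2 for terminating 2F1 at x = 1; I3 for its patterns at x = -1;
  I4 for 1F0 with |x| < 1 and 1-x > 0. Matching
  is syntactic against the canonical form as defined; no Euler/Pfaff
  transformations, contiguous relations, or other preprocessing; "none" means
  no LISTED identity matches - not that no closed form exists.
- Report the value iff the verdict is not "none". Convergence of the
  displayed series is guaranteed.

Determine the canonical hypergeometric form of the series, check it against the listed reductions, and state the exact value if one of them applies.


x = \frac{1}{2} here; the reduced form reads 2F1, upper {-\frac{8}{3}, \frac{1}{4}}, lower {-\frac{3}{5}}, C = 9. Verdict: no listed reduction: x = \frac{1}{2} and upper {-\frac{8}{3}, \frac{1}{4}} fail every I1-I6 pattern.

First insight: t_0 = 9 here, and k + 2/3 divides numerator and denominator alike; C = 9, x = 1/2 after cancelling.
Term ratio: r(k) = \frac{1}{2} * (k-\frac{8}{3}) (k+\frac{1}{4}) / [(k-\frac{3}{5}) (k+1)] ; factor over Q: parameters, x = \frac{1}{2}, and C = 9.


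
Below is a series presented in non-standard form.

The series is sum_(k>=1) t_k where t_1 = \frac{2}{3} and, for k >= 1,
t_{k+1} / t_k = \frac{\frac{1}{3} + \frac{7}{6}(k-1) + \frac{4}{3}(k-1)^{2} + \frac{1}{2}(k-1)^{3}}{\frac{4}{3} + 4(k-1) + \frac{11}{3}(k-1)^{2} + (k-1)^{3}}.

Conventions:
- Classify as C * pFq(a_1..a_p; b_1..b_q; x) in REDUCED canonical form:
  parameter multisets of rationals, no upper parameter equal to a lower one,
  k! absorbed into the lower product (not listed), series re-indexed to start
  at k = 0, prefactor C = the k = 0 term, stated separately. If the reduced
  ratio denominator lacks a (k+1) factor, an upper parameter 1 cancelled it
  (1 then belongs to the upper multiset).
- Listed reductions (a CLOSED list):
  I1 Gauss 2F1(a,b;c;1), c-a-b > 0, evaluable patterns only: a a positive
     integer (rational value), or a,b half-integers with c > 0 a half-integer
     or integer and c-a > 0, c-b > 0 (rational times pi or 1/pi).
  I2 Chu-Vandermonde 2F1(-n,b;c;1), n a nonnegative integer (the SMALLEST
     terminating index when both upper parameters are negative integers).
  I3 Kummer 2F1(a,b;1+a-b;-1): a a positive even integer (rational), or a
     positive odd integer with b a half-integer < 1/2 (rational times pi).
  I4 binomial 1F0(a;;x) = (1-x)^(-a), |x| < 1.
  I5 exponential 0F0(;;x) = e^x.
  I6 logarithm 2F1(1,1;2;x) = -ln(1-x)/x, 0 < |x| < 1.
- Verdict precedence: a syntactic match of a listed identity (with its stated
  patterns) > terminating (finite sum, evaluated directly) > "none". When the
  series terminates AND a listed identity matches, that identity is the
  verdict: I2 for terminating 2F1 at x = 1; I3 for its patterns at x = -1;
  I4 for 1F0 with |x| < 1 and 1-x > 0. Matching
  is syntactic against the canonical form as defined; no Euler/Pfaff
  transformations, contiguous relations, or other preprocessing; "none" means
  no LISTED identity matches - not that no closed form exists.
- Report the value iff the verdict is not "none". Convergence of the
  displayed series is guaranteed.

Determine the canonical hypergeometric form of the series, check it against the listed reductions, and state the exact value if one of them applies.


Prefactor \frac{2}{3}, argument \frac{1}{2}: 2F1 with upper {1, 1} over lower {2}. Verdict (x = \frac{1}{2}): logarithm (I6) applies (the logarithm: parameters (1,1;2), x = \frac{1}{2}). Its exact value is \left(-\frac{4}{3}\right) \cdot \ln\left(\frac{1}{2}\right).

Key observation: t_0 being \frac{2}{3}, roots of the ratio polynomials (C = 2/3) are the negated parameters.
Term ratio: r(k) = \frac{1}{2} * (k+1) (k+1) / [(k+2) (k+1)] ; factor over Q: parameters, x = \frac{1}{2}, and C = \frac{2}{3}.


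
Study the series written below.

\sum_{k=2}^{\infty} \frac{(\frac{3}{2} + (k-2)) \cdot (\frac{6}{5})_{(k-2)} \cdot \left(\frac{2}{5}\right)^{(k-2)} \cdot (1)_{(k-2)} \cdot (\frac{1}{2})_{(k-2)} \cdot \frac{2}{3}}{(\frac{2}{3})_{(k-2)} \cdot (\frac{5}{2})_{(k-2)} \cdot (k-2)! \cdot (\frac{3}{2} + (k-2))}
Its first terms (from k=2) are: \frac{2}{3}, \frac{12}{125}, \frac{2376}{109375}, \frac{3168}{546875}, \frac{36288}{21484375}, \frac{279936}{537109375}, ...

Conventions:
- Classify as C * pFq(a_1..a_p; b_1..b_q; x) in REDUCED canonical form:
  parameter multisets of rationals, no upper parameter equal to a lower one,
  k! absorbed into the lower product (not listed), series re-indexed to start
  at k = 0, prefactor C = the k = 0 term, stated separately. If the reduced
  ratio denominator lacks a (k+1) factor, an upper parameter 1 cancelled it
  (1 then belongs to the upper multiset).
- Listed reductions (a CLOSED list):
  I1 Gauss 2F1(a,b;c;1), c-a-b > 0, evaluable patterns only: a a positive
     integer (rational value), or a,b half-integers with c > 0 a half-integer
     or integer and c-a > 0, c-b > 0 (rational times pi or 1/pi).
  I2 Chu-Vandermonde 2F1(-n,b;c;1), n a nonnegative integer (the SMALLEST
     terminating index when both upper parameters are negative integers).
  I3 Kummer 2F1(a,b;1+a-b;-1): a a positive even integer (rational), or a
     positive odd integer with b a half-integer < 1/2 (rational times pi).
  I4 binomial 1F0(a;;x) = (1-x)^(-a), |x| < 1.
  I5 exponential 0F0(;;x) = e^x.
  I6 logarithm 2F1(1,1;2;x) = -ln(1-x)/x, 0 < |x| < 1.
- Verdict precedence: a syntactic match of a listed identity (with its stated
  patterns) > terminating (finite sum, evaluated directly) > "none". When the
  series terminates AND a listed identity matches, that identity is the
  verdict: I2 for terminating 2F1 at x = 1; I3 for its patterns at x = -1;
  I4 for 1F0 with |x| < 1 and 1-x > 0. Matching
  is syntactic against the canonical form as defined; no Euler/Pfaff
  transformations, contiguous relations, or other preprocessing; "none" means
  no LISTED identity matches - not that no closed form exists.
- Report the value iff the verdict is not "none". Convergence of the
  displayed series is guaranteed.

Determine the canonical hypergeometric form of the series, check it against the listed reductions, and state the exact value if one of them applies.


With C = \frac{2}{3}: the canonical form is 3F2(\frac{1}{2}, 1, \frac{6}{5}; \frac{2}{3}, \frac{5}{2}; \frac{2}{5}). Verdict: none - this 3F2 at x = \frac{2}{5} matches no listed pattern, and upper {\frac{1}{2}, 1, \frac{6}{5}} holds no stopper.

Key observation: t_0 = \frac{2}{3} here, and the factor k + 3/2 cancels (top and bottom), leaving C = 2/3.
Consecutive-term ratio: r(k) = \frac{2}{5} * (k+\frac{1}{2}) (k+1) (k+\frac{6}{5}) / [(k+\frac{2}{3}) (k+\frac{5}{2}) (k+1)] - rational; roots negated = parameters, x = \frac{2}{5}, C = \frac{2}{3}.


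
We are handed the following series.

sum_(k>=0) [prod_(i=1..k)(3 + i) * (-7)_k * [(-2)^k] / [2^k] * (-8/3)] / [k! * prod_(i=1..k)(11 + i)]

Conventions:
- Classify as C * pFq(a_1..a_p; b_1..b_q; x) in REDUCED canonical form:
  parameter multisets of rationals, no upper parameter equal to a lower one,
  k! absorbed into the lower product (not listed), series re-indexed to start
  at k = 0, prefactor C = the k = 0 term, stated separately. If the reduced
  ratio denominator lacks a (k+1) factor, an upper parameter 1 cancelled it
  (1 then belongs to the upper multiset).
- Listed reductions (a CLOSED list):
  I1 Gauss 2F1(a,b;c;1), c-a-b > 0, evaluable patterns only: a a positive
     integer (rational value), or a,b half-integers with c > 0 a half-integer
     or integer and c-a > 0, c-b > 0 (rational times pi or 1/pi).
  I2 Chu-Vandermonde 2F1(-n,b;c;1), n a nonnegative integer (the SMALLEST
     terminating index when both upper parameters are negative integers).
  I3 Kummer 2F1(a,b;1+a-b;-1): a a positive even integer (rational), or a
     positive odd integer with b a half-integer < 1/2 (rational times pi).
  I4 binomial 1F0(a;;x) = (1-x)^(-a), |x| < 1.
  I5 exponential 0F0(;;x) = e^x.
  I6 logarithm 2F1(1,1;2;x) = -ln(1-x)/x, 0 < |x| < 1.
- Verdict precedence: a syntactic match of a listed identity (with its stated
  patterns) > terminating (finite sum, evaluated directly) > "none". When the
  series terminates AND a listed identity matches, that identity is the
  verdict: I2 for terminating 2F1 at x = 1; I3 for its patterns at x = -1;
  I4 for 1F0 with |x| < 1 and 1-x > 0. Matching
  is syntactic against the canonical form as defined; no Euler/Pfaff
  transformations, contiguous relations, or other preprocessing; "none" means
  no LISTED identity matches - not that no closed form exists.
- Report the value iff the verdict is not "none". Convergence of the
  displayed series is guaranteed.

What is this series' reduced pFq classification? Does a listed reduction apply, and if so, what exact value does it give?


The tell: from the first term -8/3: the running product (prefactor -8/3) telescopes to a rising factorial.
Adjacent-term ratio: r(k) = (-1) * (k-7) (k+4) / [(k+12) (k+1)] - poly over poly, x = (-1) from leading terms; C = -8/3 at k = 0.

The series (x = -1) is 2F1: upper {-7, 4}, lower {12}, prefactor -8/3. Verdict: Kummer (I3) fires (x = -1; c = 12 equals 1+a-b for upper {-7, 4}: listed pattern). Value: -220/9.


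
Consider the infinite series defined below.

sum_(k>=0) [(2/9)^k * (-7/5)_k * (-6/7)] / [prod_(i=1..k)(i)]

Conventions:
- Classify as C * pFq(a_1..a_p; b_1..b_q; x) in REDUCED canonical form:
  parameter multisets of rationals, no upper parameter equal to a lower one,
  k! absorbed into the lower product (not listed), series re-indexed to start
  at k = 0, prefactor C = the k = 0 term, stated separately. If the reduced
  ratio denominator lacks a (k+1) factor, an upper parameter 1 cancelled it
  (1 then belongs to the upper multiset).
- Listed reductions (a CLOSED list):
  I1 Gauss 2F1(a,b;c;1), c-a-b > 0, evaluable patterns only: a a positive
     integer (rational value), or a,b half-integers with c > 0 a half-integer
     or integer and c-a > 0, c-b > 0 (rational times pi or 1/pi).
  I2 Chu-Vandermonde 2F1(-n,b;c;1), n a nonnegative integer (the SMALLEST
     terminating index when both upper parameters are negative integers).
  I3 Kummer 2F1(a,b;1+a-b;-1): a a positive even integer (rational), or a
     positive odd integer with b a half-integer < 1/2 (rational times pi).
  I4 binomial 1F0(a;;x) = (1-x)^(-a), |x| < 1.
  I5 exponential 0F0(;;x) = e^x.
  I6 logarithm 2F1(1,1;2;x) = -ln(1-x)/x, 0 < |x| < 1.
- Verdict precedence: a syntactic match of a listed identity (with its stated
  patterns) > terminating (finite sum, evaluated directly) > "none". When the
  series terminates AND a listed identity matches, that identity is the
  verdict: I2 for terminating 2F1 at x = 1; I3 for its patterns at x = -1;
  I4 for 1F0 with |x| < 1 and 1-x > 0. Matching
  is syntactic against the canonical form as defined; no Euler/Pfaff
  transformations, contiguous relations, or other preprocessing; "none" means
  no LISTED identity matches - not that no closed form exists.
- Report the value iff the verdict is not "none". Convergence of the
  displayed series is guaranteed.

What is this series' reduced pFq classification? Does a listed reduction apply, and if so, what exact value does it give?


Canonical form: C = -6/7 times 1F0 with upper {-7/5}, lower {-}, x = 2/9. Verdict: the I4 binomial reduction fires (the 1F0 binomial series: exponent 7/5, x = 2/9). Exact value: (-6/7) * (7/9)^(7/5).

Key step: x = (2/9) and the product of the first k integers (C = -6/7) is k!.
Adjacent-term ratio: r(k) = (2/9) * (k-7/5) / [(k+1)] ; factor over Q: parameters, x = (2/9), and C = -6/7.


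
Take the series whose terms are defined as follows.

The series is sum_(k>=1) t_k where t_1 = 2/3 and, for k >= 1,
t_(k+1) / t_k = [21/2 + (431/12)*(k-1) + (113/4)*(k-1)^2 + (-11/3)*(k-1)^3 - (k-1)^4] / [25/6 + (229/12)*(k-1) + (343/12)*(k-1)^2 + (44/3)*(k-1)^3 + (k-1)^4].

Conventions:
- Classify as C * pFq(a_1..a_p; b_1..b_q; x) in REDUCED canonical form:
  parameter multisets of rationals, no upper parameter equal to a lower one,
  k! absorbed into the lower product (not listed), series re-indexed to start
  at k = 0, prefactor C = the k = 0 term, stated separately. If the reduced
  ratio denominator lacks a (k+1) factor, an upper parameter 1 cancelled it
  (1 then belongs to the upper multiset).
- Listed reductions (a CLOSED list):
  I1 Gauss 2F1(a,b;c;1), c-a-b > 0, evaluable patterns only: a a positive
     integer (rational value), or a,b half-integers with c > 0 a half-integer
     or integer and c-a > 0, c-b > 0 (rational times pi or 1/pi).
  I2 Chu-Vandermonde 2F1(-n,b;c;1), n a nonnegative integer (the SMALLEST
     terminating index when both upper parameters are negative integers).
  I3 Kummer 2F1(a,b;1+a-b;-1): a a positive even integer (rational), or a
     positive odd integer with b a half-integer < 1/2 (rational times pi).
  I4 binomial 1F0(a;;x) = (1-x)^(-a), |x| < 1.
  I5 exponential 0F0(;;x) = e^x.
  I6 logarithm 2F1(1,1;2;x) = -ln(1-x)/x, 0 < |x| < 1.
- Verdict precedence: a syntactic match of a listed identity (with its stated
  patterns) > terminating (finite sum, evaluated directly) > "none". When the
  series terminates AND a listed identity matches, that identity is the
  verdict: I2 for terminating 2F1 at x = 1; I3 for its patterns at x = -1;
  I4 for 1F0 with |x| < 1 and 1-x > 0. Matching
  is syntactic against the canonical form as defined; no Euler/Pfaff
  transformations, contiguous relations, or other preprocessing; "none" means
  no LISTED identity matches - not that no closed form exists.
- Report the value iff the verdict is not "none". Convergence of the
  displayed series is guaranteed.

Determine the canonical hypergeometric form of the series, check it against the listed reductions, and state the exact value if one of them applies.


With C = 2/3: the canonical form is 2F1(-9/2, 7; 25/2; -1). Verdict: this is Kummer's theorem (I3) (x = -1; c = 25/2 equals 1+a-b for upper {-9/2, 7}: listed pattern). Sum: (111546435/67108864) * pi.

The tell: from the first term 2/3: factor the ratio over Q (C = 2/3): negated roots = parameters.
Adjacent-term ratio: r(k) = (-1) * (k-9/2) (k+7) / [(k+25/2) (k+1)] - poly over poly, x = (-1) from leading terms; C = 2/3 at k = 0.


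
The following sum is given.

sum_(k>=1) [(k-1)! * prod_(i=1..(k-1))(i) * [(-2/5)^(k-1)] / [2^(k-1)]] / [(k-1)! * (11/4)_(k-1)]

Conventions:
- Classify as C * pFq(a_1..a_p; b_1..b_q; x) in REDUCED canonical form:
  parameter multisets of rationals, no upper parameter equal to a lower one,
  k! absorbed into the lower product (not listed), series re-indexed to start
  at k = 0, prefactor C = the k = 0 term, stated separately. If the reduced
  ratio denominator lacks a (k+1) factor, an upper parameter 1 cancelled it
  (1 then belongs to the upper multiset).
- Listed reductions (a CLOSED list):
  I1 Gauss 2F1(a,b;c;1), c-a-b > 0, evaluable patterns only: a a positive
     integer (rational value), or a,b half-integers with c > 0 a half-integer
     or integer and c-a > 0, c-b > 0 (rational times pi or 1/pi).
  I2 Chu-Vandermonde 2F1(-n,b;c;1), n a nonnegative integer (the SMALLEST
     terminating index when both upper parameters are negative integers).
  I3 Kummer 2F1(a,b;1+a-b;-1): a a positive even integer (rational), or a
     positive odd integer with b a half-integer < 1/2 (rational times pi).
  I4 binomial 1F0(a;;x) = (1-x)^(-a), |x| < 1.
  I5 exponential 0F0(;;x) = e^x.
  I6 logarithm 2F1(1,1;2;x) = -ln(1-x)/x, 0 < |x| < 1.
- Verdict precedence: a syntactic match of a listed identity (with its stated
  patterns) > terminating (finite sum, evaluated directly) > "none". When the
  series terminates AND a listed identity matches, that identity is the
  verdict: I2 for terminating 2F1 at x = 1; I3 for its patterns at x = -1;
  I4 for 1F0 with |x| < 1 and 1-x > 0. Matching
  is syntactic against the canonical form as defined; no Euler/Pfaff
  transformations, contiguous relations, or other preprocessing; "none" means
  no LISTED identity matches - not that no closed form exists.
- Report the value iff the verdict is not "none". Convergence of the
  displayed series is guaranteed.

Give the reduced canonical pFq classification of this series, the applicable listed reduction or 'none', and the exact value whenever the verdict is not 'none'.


x = -1/5 here; the reduced form reads 2F1, upper {1, 1}, lower {11/4}, C = 1. Verdict: none. A 2F1 with upper {1, 1} fits none of I1-I6 at x = -1/5; the sum runs forever.

The tell: t_0 = 1 here, and the running product (C = 1, x = -1/5) telescopes to a rising factorial.
Consecutive-term ratio: r(k) = (-1/5) * (k+1) (k+1) / [(k+11/4) (k+1)] - poly over poly, x = (-1/5) from leading terms; C = 1 at k = 0.


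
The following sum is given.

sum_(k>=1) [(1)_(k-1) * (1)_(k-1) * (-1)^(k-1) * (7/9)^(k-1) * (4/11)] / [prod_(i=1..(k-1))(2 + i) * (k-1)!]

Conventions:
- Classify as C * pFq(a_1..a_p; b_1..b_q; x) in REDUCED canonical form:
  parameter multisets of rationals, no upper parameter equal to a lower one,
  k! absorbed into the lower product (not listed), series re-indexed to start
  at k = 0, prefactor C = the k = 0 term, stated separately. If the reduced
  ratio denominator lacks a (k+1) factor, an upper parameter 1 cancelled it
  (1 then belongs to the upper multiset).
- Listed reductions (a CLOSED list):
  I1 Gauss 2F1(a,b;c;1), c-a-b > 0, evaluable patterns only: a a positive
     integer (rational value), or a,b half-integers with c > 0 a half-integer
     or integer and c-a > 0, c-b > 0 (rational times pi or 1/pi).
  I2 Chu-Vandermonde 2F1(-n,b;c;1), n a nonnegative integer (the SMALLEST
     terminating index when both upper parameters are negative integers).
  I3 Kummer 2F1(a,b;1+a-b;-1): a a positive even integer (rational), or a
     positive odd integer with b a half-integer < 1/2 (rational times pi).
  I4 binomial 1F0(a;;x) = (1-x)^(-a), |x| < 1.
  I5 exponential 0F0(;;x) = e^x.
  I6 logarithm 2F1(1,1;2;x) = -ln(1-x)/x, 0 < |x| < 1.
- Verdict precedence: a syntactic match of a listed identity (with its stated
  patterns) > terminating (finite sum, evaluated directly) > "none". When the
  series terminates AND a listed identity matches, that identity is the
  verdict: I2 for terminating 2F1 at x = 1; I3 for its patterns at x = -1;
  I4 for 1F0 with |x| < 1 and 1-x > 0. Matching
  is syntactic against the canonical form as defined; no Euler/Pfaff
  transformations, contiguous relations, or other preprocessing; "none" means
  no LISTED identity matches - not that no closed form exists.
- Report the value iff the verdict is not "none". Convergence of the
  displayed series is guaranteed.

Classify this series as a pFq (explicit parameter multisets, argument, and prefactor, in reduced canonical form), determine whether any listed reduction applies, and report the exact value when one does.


With C = 4/11: the canonical form is 2F1(1, 1; 3; -7/9). Verdict: none - this 2F1 at x = -7/9 matches no listed pattern, and upper {1, 1} holds no stopper.

Key step: t_0 = 4/11 here, and the (-1)^k factor (C = 4/11, x = -7/9) folds into the argument's sign.
Ratio: r(k) = (-7/9) * (k+1) (k+1) / [(k+3) (k+1)] - poly over poly, x = (-7/9) from leading terms; C = 4/11 at k = 0.


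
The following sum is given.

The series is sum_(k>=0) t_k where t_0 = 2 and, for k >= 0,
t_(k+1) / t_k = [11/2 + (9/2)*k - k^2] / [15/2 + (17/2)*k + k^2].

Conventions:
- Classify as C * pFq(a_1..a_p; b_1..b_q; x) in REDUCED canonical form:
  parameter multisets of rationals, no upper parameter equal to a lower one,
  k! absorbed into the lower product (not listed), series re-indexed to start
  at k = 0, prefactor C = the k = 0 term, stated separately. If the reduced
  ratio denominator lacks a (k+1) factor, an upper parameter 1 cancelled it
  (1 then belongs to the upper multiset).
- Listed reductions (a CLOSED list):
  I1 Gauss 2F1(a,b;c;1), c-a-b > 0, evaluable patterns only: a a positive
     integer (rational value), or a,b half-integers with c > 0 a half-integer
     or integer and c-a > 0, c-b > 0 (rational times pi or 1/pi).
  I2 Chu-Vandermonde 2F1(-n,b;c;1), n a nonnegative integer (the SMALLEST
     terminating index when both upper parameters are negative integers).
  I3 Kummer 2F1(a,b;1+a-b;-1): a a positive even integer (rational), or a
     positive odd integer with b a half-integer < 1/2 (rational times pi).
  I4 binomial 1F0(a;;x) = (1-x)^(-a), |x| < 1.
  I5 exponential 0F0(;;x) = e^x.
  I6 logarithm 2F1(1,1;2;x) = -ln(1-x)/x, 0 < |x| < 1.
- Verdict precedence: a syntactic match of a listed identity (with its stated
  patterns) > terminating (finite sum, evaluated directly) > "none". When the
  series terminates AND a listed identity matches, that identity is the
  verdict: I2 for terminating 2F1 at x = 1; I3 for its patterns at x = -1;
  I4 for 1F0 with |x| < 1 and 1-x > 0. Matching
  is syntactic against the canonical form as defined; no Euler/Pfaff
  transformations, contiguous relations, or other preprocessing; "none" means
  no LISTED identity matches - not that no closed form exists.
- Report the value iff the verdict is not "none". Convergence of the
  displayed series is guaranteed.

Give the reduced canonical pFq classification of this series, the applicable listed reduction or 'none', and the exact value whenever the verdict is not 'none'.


Key step: t_0 = 2 here, and factor the ratio over Q (C = 2, x = -1): negated roots = parameters.
Adjacent-term ratio: r(k) = (-1) * (k-11/2) (k+1) / [(k+15/2) (k+1)] ; factor over Q: parameters, x = (-1), and C = 2.

Canonical form: C = 2 times 2F1 with upper {-11/2, 1}, lower {15/2}, x = -1. Verdict: the Kummer evaluation I3 applies (x = -1; c = 15/2 equals 1+a-b for upper {-11/2, 1}: listed pattern). Its exact value is (3003/2048) * pi.
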